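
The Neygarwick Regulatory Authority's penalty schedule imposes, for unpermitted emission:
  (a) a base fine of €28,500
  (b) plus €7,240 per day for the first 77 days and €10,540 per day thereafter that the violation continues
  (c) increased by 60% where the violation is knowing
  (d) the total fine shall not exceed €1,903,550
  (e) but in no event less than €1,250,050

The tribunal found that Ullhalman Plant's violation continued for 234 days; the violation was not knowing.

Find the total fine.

First 77 days: 77 × €7,240 = €557,480
Remaining days: (234 − 77) × €10,540 = €1,654,780
Per-day component: €557,480 + €1,654,780 = €2,212,260
Base plus per-day: €28,500 + €2,212,260 = €2,240,760
The violation was not knowing: no 60% increase.
Cap at €1,903,550: €2,240,760 exceeds the cap → €1,903,550
Minimum €1,250,050: €1,903,550 meets the minimum, no increase.

€1,903,550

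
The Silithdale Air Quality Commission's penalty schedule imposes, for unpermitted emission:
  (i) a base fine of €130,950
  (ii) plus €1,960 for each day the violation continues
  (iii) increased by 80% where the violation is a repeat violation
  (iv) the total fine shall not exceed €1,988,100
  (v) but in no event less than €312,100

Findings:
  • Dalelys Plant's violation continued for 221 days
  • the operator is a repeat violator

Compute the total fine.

Per-day component: 221 × €1,960 = €433,160
Base plus per-day: €130,950 + €433,160 = €564,110
Enhancement: 80% of €564,110 = €451,288
Enhanced fine: €564,110 + €451,288 = €1,015,398
Cap at €1,988,100: €1,015,398 is within the cap, no reduction.
Minimum €312,100: €1,015,398 meets the minimum, no increase.

€1,015,398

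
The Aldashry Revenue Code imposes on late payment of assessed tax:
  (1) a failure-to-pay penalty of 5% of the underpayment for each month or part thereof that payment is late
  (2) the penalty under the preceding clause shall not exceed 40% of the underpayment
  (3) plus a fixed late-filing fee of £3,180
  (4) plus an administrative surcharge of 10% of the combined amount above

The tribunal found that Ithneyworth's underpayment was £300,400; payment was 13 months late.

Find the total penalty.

Accrued rate: 5% × 13 = 65%, capped at 40% → 40%
Failure-to-pay penalty: 40% of £300,400 = £120,160
Penalty before surcharge: £120,160 + £3,180 = £123,340
Administrative surcharge: 10% of £123,340 = £12,334
Total penalty: £123,340 + £12,334 = £135,674

£135,674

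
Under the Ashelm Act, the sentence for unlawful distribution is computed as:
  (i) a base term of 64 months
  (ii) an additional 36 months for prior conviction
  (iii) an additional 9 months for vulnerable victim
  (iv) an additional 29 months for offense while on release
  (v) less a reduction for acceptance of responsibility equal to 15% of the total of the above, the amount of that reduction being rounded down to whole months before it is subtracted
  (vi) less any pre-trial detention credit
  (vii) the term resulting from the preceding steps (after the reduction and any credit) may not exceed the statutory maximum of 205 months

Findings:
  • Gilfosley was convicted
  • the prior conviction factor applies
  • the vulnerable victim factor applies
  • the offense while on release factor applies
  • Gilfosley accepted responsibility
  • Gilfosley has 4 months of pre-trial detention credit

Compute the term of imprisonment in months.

Prior conviction enhancement: +36 months
Vulnerable victim enhancement: +9 months
Offense while on release enhancement: +29 months
Adjusted term: 64 months + 36 months + 9 months + 29 months = 138 months
Acceptance of responsibility reduction: 15% of 138 months = 20 months (rounded down)
After reduction: 138 − 20 = 118 months
Less pre-trial detention credit: 118 months − 4 months = 114 months
Cap at 205 months: 114 months is within the cap, no reduction.

114 months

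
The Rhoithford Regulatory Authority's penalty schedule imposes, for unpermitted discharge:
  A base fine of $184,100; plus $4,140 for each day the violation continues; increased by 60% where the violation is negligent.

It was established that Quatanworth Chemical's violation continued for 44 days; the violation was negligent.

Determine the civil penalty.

Civil penalty: $586,016

Per-day component: 44 × $4,140 = $182,160
Base plus per-day: $184,100 + $182,160 = $366,260
Enhancement: 60% of $366,260 = $219,756
Enhanced fine: $366,260 + $219,756 = $586,016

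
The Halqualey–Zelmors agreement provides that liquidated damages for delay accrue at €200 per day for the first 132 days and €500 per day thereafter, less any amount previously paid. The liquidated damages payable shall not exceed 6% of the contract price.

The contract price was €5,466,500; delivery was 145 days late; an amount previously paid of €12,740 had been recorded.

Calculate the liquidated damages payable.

€20,160

First 132 days: 132 × €200 = €26,400
Remaining days: (145 − 132) × €500 = €6,500
Accrued per-day damages: €26,400 + €6,500 = €32,900
Less amount previously paid: €32,900 − €12,740 = €20,160
Cap: 6% of €5,466,500 = €327,990
Cap at €327,990: €20,160 is within the cap, no reduction.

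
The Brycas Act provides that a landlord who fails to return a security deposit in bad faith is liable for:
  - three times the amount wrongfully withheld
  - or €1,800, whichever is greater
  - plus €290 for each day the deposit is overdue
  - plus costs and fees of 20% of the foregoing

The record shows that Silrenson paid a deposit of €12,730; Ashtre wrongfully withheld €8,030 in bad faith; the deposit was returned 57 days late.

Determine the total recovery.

Trebled: 3 × €8,030 = €24,090
Minimum €1,800: €24,090 meets the minimum, no increase.
Late-return penalty: 57 × €290 = €16,530
Damages plus late penalty: €24,090 + €16,530 = €40,620
Costs and fees: 20% of €40,620 = €8,124
Total recovery: €40,620 + €8,124 = €48,744

Recovery: €48,744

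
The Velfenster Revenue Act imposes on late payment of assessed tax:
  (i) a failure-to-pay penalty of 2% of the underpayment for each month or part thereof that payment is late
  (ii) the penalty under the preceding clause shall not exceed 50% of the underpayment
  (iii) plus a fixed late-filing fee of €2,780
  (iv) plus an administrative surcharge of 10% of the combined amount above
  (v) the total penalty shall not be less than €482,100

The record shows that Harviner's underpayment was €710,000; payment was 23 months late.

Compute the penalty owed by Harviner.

Accrued rate: 2% × 23 = 46%, capped at 50% → 46%
Failure-to-pay penalty: 46% of €710,000 = €326,600
Penalty before surcharge: €326,600 + €2,780 = €329,380
Administrative surcharge: 10% of €329,380 = €32,938
Total penalty: €329,380 + €32,938 = €362,318
Minimum €482,100: €362,318 is below the minimum → €482,100

€482,100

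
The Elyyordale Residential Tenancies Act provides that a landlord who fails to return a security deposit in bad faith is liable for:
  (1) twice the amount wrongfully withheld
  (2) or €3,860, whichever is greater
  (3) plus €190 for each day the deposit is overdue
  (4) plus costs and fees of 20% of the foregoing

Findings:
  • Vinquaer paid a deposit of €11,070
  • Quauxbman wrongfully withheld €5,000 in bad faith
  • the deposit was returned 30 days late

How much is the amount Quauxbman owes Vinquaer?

Doubled: 2 × €5,000 = €10,000
Minimum €3,860: €10,000 meets the minimum, no increase.
Late-return penalty: 30 × €190 = €5,700
Damages plus late penalty: €10,000 + €5,700 = €15,700
Costs and fees: 20% of €15,700 = €3,140
Total recovery: €15,700 + €3,140 = €18,840

€18,840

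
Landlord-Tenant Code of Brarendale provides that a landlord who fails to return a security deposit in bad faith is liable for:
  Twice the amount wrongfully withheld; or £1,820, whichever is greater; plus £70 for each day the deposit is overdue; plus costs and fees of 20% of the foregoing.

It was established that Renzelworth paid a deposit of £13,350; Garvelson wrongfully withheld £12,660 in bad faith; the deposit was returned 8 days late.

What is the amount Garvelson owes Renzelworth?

£31,056

Doubled: 2 × £12,660 = £25,320
Minimum £1,820: £25,320 meets the minimum, no increase.
Late-return penalty: 8 × £70 = £560
Damages plus late penalty: £25,320 + £560 = £25,880
Costs and fees: 20% of £25,880 = £5,176
Total recovery: £25,880 + £5,176 = £31,056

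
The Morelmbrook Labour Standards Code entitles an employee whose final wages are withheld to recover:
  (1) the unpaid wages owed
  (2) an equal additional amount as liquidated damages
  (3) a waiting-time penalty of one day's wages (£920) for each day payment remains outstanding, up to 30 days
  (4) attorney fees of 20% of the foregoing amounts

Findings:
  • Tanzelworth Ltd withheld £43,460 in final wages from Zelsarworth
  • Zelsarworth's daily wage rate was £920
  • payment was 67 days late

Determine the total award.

£137,424

Liquidated damages (equal amount): £43,460
Penalty days: min(67, 30) = 30
Waiting-time penalty: 30 × £920 = £27,600
Subtotal: £43,460 + £43,460 + £27,600 = £114,520
Attorney fees: 20% of £114,520 = £22,904
Total award: £114,520 + £22,904 = £137,424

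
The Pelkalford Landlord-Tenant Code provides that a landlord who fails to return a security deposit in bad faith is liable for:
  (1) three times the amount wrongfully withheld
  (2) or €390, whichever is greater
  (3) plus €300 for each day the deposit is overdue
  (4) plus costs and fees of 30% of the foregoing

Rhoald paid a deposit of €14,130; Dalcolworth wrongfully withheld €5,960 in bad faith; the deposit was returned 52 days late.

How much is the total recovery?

Recovery: €43,524

Trebled: 3 × €5,960 = €17,880
Minimum €390: €17,880 meets the minimum, no increase.
Late-return penalty: 52 × €300 = €15,600
Damages plus late penalty: €17,880 + €15,600 = €33,480
Costs and fees: 30% of €33,480 = €10,044
Total recovery: €33,480 + €10,044 = €43,524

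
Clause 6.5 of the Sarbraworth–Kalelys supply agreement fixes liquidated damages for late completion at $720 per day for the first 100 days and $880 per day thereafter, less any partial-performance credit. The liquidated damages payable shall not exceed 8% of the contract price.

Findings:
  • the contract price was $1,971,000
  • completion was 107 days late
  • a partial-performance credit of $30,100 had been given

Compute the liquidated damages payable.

First 100 days: 100 × $720 = $72,000
Remaining days: (107 − 100) × $880 = $6,160
Accrued per-day damages: $72,000 + $6,160 = $78,160
Less partial-performance credit: $78,160 − $30,100 = $48,060
Cap: 8% of $1,971,000 = $157,680
Cap at $157,680: $48,060 is within the cap, no reduction.

$48,060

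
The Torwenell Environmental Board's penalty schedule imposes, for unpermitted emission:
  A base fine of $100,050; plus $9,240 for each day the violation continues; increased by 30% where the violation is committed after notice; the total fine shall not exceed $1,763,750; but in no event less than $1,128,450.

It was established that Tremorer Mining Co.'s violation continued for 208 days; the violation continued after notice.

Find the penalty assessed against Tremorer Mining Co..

Per-day component: 208 × $9,240 = $1,921,920
Base plus per-day: $100,050 + $1,921,920 = $2,021,970
Enhancement: 30% of $2,021,970 = $606,591
Enhanced fine: $2,021,970 + $606,591 = $2,628,561
Cap at $1,763,750: $2,628,561 exceeds the cap → $1,763,750
Minimum $1,128,450: $1,763,750 meets the minimum, no increase.

$1,763,750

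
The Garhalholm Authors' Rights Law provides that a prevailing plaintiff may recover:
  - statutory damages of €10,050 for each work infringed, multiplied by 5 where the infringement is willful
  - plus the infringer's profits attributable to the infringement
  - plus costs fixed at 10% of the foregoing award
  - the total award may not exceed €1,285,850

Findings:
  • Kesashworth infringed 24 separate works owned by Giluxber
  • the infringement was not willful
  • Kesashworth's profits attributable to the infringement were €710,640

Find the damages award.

Statutory damages: 24 × €10,050 = €241,200
Infringement not willful: no ×5 enhancement.
Combined award: €241,200 + €710,640 = €951,840
Costs: 10% of €951,840 = €95,184
Award plus costs: €951,840 + €95,184 = €1,047,024
Cap at €1,285,850: €1,047,024 is within the cap, no reduction.

Award: €1,047,024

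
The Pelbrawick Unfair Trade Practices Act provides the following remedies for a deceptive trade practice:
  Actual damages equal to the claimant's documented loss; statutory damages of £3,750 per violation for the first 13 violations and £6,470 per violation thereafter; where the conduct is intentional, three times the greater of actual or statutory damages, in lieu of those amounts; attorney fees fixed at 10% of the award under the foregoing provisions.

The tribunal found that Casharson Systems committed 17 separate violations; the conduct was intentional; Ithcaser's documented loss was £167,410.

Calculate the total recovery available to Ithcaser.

£552,453

First 13 violations: 13 × £3,750 = £48,750
Remaining violations: (17 − 13) × £6,470 = £25,880
Statutory damages: £48,750 + £25,880 = £74,630
Greater of actual damages (£167,410) or statutory damages (£74,630): £167,410
Trebled: 3 × £167,410 = £502,230
Attorney fees: 10% of £502,230 = £50,223
Total recovery: £502,230 + £50,223 = £552,453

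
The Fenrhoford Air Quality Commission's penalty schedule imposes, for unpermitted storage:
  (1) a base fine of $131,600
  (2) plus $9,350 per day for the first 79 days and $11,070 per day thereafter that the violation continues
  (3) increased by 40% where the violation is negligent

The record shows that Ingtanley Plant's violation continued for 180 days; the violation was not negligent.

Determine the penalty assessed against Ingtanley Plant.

First 79 days: 79 × $9,350 = $738,650
Remaining days: (180 − 79) × $11,070 = $1,118,070
Per-day component: $738,650 + $1,118,070 = $1,856,720
Base plus per-day: $131,600 + $1,856,720 = $1,988,320
The violation was not negligent: no 40% increase.

$1,988,320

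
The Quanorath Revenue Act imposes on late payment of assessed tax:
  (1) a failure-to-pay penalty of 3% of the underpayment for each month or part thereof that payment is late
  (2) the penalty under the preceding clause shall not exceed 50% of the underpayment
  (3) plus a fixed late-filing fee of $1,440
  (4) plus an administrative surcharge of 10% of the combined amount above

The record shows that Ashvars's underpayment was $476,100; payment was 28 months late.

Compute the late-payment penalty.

Accrued rate: 3% × 28 = 84%, capped at 50% → 50%
Failure-to-pay penalty: 50% of $476,100 = $238,050
Penalty before surcharge: $238,050 + $1,440 = $239,490
Administrative surcharge: 10% of $239,490 = $23,949
Total penalty: $239,490 + $23,949 = $263,439

$263,439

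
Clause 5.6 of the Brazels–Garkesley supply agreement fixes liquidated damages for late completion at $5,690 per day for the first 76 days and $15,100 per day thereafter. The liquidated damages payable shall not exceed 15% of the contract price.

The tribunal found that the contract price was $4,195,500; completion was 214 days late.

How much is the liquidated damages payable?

First 76 days: 76 × $5,690 = $432,440
Remaining days: (214 − 76) × $15,100 = $2,083,800
Accrued per-day damages: $432,440 + $2,083,800 = $2,516,240
Cap: 15% of $4,195,500 = $629,325
Cap at $629,325: $2,516,240 exceeds the cap → $629,325

$629,325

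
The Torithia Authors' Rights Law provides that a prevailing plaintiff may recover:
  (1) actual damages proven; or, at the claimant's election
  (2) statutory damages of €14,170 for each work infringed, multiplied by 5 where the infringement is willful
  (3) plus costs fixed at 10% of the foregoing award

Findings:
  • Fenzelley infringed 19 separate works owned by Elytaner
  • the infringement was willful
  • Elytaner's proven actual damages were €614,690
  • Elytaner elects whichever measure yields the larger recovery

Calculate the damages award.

Statutory damages: 19 × €14,170 = €269,230
Multiplied by 5: 5 × €269,230 = €1,346,150
Greater of actual damages (€614,690) or enhanced statutory damages (€1,346,150): €1,346,150
Costs: 10% of €1,346,150 = €134,615
Award plus costs: €1,346,150 + €134,615 = €1,480,765

Award: €1,480,765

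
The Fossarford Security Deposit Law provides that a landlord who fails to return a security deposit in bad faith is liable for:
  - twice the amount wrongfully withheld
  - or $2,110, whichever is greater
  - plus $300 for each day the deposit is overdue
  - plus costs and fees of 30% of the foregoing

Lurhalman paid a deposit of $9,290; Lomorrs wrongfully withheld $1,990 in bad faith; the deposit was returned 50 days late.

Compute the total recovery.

Doubled: 2 × $1,990 = $3,980
Minimum $2,110: $3,980 meets the minimum, no increase.
Late-return penalty: 50 × $300 = $15,000
Damages plus late penalty: $3,980 + $15,000 = $18,980
Costs and fees: 30% of $18,980 = $5,694
Total recovery: $18,980 + $5,694 = $24,674

$24,674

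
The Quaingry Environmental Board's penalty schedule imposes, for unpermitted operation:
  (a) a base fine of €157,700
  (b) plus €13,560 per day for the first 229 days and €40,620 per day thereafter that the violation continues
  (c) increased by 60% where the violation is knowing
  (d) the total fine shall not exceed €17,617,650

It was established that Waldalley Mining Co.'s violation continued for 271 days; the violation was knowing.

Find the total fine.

First 229 days: 229 × €13,560 = €3,105,240
Remaining days: (271 − 229) × €40,620 = €1,706,040
Per-day component: €3,105,240 + €1,706,040 = €4,811,280
Base plus per-day: €157,700 + €4,811,280 = €4,968,980
Enhancement: 60% of €4,968,980 = €2,981,388
Enhanced fine: €4,968,980 + €2,981,388 = €7,950,368
Cap at €17,617,650: €7,950,368 is within the cap, no reduction.

€7,950,368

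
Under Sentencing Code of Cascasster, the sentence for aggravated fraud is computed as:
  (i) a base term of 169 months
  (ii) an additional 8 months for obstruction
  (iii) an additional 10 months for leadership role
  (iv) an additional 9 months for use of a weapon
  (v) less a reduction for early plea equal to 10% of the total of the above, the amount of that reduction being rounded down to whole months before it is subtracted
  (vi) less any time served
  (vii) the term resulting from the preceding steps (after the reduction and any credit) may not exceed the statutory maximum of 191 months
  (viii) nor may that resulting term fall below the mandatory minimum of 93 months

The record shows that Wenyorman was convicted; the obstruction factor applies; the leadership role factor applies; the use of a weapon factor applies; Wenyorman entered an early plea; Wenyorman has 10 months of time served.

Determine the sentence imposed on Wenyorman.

Obstruction enhancement: +8 months
Leadership role enhancement: +10 months
Use of a weapon enhancement: +9 months
Adjusted term: 169 months + 8 months + 10 months + 9 months = 196 months
Early plea reduction: 10% of 196 months = 19 months (rounded down)
After reduction: 196 − 19 = 177 months
Less time served: 177 months − 10 months = 167 months
Cap at 191 months: 167 months is within the cap, no reduction.
Minimum 93 months: 167 months meets the minimum, no increase.

167 months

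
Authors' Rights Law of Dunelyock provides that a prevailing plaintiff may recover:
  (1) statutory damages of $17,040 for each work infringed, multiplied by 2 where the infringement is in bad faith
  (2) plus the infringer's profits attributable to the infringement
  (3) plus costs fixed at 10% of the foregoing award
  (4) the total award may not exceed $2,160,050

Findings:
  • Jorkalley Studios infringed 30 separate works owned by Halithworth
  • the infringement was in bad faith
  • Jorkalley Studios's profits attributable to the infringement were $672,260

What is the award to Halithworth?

Statutory damages: 30 × $17,040 = $511,200
Doubled: 2 × $511,200 = $1,022,400
Combined award: $1,022,400 + $672,260 = $1,694,660
Costs: 10% of $1,694,660 = $169,466
Award plus costs: $1,694,660 + $169,466 = $1,864,126
Cap at $2,160,050: $1,864,126 is within the cap, no reduction.

$1,864,126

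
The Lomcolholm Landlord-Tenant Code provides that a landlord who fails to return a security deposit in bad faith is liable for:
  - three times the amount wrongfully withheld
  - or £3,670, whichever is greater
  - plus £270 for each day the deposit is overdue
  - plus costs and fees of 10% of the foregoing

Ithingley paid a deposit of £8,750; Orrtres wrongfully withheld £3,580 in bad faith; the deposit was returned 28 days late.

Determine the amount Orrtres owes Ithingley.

Recovery: £20,130

Trebled: 3 × £3,580 = £10,740
Minimum £3,670: £10,740 meets the minimum, no increase.
Late-return penalty: 28 × £270 = £7,560
Damages plus late penalty: £10,740 + £7,560 = £18,300
Costs and fees: 10% of £18,300 = £1,830
Total recovery: £18,300 + £1,830 = £20,130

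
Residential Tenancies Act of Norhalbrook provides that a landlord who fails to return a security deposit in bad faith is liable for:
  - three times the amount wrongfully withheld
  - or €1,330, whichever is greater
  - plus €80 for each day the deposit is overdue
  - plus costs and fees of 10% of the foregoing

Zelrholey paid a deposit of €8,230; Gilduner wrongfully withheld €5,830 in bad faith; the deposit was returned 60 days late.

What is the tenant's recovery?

Trebled: 3 × €5,830 = €17,490
Minimum €1,330: €17,490 meets the minimum, no increase.
Late-return penalty: 60 × €80 = €4,800
Damages plus late penalty: €17,490 + €4,800 = €22,290
Costs and fees: 10% of €22,290 = €2,229
Total recovery: €22,290 + €2,229 = €24,519

€24,519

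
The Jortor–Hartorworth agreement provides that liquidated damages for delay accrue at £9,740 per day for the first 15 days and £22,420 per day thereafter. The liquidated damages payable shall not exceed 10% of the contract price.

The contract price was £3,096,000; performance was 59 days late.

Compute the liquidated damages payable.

First 15 days: 15 × £9,740 = £146,100
Remaining days: (59 − 15) × £22,420 = £986,480
Accrued per-day damages: £146,100 + £986,480 = £1,132,580
Cap: 10% of £3,096,000 = £309,600
Cap at £309,600: £1,132,580 exceeds the cap → £309,600

£309,600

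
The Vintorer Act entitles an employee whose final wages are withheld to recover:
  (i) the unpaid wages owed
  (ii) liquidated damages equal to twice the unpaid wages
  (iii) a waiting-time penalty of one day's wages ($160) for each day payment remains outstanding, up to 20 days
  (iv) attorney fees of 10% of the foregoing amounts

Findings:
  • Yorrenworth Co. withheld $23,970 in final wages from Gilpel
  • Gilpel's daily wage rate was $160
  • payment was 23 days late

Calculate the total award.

Doubled: 2 × $23,970 = $47,940
Penalty days: min(23, 20) = 20
Waiting-time penalty: 20 × $160 = $3,200
Subtotal: $23,970 + $47,940 + $3,200 = $75,110
Attorney fees: 10% of $75,110 = $7,511
Total award: $75,110 + $7,511 = $82,621

$82,621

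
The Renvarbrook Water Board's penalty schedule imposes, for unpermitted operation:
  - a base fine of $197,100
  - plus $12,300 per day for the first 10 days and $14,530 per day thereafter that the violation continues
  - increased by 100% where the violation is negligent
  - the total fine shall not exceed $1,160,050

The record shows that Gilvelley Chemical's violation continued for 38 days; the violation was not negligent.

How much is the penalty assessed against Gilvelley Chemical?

$726,940

First 10 days: 10 × $12,300 = $123,000
Remaining days: (38 − 10) × $14,530 = $406,840
Per-day component: $123,000 + $406,840 = $529,840
Base plus per-day: $197,100 + $529,840 = $726,940
The violation was not negligent: no 100% increase.
Cap at $1,160,050: $726,940 is within the cap, no reduction.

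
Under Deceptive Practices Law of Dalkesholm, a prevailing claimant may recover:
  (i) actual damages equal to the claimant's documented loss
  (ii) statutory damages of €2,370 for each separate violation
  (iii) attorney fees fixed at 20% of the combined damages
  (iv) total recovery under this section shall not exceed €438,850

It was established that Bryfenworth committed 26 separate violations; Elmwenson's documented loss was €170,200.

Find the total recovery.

Statutory damages: 26 × €2,370 = €61,620
Combined damages: €170,200 + €61,620 = €231,820
Attorney fees: 20% of €231,820 = €46,364
Total before cap: €231,820 + €46,364 = €278,184
Cap at €438,850: €278,184 is within the cap, no reduction.

Total recovery: €278,184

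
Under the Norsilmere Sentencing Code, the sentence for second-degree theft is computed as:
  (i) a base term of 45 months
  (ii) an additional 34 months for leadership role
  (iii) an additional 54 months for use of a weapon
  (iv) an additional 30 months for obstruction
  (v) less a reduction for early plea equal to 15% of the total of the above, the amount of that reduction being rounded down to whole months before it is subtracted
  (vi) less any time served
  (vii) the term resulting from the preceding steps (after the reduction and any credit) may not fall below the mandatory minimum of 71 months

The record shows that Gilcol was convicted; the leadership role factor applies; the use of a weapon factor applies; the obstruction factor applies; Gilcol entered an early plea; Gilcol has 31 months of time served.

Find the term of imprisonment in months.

Leadership role enhancement: +34 months
Use of a weapon enhancement: +54 months
Obstruction enhancement: +30 months
Adjusted term: 45 months + 34 months + 54 months + 30 months = 163 months
Early plea reduction: 15% of 163 months = 24 months (rounded down)
After reduction: 163 − 24 = 139 months
Less time served: 139 months − 31 months = 108 months
Minimum 71 months: 108 months meets the minimum, no increase.

108 months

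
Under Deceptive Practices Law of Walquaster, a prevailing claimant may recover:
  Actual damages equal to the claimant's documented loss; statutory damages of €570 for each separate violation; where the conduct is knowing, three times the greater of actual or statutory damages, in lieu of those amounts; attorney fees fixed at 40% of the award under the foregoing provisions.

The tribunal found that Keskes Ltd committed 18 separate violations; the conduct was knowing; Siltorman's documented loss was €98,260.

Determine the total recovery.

Total recovery: €412,692

Statutory damages: 18 × €570 = €10,260
Greater of actual damages (€98,260) or statutory damages (€10,260): €98,260
Trebled: 3 × €98,260 = €294,780
Attorney fees: 40% of €294,780 = €117,912
Total recovery: €294,780 + €117,912 = €412,692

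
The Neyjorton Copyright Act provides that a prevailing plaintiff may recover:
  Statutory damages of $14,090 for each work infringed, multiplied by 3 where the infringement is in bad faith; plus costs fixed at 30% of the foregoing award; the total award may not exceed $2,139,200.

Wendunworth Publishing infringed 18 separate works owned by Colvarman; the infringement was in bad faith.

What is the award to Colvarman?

Statutory damages: 18 × $14,090 = $253,620
Trebled: 3 × $253,620 = $760,860
Costs: 30% of $760,860 = $228,258
Award plus costs: $760,860 + $228,258 = $989,118
Cap at $2,139,200: $989,118 is within the cap, no reduction.

$989,118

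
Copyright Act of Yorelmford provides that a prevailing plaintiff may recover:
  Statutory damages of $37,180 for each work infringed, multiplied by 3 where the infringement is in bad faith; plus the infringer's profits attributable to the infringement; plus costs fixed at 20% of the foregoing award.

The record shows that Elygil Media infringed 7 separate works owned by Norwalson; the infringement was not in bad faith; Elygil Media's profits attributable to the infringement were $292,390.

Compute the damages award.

$663,180

Statutory damages: 7 × $37,180 = $260,260
Infringement not in bad faith: no ×3 enhancement.
Combined award: $260,260 + $292,390 = $552,650
Costs: 20% of $552,650 = $110,530
Award plus costs: $552,650 + $110,530 = $663,180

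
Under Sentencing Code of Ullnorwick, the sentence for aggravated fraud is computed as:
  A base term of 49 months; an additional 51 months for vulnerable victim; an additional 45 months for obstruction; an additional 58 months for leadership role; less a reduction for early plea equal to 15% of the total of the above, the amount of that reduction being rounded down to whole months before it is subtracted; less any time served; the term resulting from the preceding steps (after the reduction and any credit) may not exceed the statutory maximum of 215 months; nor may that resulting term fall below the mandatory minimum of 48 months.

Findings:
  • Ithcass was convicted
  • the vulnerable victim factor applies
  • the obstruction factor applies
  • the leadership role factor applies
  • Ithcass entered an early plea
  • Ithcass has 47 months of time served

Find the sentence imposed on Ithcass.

126 months

Vulnerable victim enhancement: +51 months
Obstruction enhancement: +45 months
Leadership role enhancement: +58 months
Adjusted term: 49 months + 51 months + 45 months + 58 months = 203 months
Early plea reduction: 15% of 203 months = 30 months (rounded down)
After reduction: 203 − 30 = 173 months
Less time served: 173 months − 47 months = 126 months
Cap at 215 months: 126 months is within the cap, no reduction.
Minimum 48 months: 126 months meets the minimum, no increase.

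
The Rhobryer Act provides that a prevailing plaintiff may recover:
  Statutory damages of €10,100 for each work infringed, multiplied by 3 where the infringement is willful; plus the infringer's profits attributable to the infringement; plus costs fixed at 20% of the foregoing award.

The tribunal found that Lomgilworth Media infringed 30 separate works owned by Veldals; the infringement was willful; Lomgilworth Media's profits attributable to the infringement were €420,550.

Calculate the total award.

Statutory damages: 30 × €10,100 = €303,000
Trebled: 3 × €303,000 = €909,000
Combined award: €909,000 + €420,550 = €1,329,550
Costs: 20% of €1,329,550 = €265,910
Award plus costs: €1,329,550 + €265,910 = €1,595,460

€1,595,460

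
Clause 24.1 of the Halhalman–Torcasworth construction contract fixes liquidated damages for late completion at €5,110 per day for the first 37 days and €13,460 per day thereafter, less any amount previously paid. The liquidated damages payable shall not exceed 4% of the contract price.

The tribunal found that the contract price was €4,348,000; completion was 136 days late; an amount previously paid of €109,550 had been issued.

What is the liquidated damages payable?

First 37 days: 37 × €5,110 = €189,070
Remaining days: (136 − 37) × €13,460 = €1,332,540
Accrued per-day damages: €189,070 + €1,332,540 = €1,521,610
Less amount previously paid: €1,521,610 − €109,550 = €1,412,060
Cap: 4% of €4,348,000 = €173,920
Cap at €173,920: €1,412,060 exceeds the cap → €173,920

€173,920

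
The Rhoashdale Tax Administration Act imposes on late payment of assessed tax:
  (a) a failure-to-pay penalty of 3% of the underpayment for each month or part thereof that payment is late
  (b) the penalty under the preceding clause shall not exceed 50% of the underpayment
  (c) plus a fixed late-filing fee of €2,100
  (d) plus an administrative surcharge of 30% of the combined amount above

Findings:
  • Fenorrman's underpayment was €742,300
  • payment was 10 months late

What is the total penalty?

Penalty: €292,227

Accrued rate: 3% × 10 = 30%, capped at 50% → 30%
Failure-to-pay penalty: 30% of €742,300 = €222,690
Penalty before surcharge: €222,690 + €2,100 = €224,790
Administrative surcharge: 30% of €224,790 = €67,437
Total penalty: €224,790 + €67,437 = €292,227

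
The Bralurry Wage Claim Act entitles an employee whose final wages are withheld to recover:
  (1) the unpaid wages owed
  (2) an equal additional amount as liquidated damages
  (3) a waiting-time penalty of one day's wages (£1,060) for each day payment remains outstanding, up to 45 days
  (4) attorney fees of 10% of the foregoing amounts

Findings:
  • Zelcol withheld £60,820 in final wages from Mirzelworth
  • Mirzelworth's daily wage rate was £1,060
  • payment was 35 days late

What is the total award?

Liquidated damages (equal amount): £60,820
Penalty days: min(35, 45) = 35
Waiting-time penalty: 35 × £1,060 = £37,100
Subtotal: £60,820 + £60,820 + £37,100 = £158,740
Attorney fees: 10% of £158,740 = £15,874
Total award: £158,740 + £15,874 = £174,614

£174,614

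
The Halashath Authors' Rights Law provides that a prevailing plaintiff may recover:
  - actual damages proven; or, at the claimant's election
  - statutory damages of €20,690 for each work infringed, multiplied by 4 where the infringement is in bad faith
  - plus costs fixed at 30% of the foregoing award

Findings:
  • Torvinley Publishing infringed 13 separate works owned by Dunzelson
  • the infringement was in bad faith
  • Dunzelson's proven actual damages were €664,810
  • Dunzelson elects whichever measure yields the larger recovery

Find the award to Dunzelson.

Statutory damages: 13 × €20,690 = €268,970
Multiplied by 4: 4 × €268,970 = €1,075,880
Greater of actual damages (€664,810) or enhanced statutory damages (€1,075,880): €1,075,880
Costs: 30% of €1,075,880 = €322,764
Award plus costs: €1,075,880 + €322,764 = €1,398,644

Award: €1,398,644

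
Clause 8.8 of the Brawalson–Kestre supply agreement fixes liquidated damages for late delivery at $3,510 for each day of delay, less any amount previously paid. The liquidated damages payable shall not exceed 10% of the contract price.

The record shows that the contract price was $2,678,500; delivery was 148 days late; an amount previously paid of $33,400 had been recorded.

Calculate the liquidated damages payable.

Per-day damages: 148 × $3,510 = $519,480
Less amount previously paid: $519,480 − $33,400 = $486,080
Cap: 10% of $2,678,500 = $267,850
Cap at $267,850: $486,080 exceeds the cap → $267,850

$267,850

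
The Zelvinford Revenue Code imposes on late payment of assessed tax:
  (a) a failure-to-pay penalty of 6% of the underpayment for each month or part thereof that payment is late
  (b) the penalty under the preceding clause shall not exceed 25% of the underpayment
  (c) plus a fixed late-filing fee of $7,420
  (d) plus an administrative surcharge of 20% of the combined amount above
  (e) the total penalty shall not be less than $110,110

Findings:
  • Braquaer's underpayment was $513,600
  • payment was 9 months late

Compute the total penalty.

Accrued rate: 6% × 9 = 54%, capped at 25% → 25%
Failure-to-pay penalty: 25% of $513,600 = $128,400
Penalty before surcharge: $128,400 + $7,420 = $135,820
Administrative surcharge: 20% of $135,820 = $27,164
Total penalty: $135,820 + $27,164 = $162,984
Minimum $110,110: $162,984 meets the minimum, no increase.

$162,984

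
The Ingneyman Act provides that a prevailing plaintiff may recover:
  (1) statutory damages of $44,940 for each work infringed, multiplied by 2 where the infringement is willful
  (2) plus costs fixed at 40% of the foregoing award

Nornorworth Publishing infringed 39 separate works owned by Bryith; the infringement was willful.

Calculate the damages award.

Statutory damages: 39 × $44,940 = $1,752,660
Doubled: 2 × $1,752,660 = $3,505,320
Costs: 40% of $3,505,320 = $1,402,128
Award plus costs: $3,505,320 + $1,402,128 = $4,907,448

$4,907,448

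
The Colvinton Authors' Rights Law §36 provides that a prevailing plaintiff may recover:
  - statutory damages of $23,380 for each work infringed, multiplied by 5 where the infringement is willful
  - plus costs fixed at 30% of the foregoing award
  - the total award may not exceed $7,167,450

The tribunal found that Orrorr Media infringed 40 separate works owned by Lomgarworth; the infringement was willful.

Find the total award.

$6,078,800

Statutory damages: 40 × $23,380 = $935,200
Multiplied by 5: 5 × $935,200 = $4,676,000
Costs: 30% of $4,676,000 = $1,402,800
Award plus costs: $4,676,000 + $1,402,800 = $6,078,800
Cap at $7,167,450: $6,078,800 is within the cap, no reduction.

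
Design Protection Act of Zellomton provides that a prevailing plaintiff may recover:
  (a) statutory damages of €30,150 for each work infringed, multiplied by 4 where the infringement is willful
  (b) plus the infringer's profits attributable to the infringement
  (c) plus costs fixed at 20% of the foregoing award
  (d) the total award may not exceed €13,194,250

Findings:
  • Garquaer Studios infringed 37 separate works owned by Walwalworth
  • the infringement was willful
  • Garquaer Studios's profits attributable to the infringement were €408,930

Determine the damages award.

€5,845,356

Statutory damages: 37 × €30,150 = €1,115,550
Multiplied by 4: 4 × €1,115,550 = €4,462,200
Combined award: €4,462,200 + €408,930 = €4,871,130
Costs: 20% of €4,871,130 = €974,226
Award plus costs: €4,871,130 + €974,226 = €5,845,356
Cap at €13,194,250: €5,845,356 is within the cap, no reduction.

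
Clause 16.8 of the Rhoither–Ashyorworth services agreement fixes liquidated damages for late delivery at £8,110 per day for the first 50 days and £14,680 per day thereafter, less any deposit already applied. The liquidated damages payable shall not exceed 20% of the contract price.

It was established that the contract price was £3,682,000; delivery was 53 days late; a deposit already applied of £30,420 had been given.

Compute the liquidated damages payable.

First 50 days: 50 × £8,110 = £405,500
Remaining days: (53 − 50) × £14,680 = £44,040
Accrued per-day damages: £405,500 + £44,040 = £449,540
Less deposit already applied: £449,540 − £30,420 = £419,120
Cap: 20% of £3,682,000 = £736,400
Cap at £736,400: £419,120 is within the cap, no reduction.

£419,120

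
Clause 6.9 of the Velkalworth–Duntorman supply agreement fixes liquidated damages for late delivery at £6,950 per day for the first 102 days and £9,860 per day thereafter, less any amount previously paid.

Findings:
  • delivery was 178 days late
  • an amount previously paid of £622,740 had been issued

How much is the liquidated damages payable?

£835,520

First 102 days: 102 × £6,950 = £708,900
Remaining days: (178 − 102) × £9,860 = £749,360
Accrued per-day damages: £708,900 + £749,360 = £1,458,260
Less amount previously paid: £1,458,260 − £622,740 = £835,520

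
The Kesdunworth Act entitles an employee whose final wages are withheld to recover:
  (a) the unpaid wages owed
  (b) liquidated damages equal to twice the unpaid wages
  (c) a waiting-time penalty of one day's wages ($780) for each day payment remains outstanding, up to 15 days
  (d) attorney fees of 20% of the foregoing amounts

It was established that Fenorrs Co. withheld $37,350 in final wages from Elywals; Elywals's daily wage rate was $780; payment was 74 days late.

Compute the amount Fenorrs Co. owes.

Doubled: 2 × $37,350 = $74,700
Penalty days: min(74, 15) = 15
Waiting-time penalty: 15 × $780 = $11,700
Subtotal: $37,350 + $74,700 + $11,700 = $123,750
Attorney fees: 20% of $123,750 = $24,750
Total award: $123,750 + $24,750 = $148,500

$148,500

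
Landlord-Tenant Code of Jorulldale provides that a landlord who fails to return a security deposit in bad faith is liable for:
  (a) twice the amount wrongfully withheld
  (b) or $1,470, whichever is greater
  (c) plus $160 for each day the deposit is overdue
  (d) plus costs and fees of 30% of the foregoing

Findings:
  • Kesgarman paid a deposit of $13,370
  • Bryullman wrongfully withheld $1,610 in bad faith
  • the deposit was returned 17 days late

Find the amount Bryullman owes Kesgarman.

$7,722

Doubled: 2 × $1,610 = $3,220
Minimum $1,470: $3,220 meets the minimum, no increase.
Late-return penalty: 17 × $160 = $2,720
Damages plus late penalty: $3,220 + $2,720 = $5,940
Costs and fees: 30% of $5,940 = $1,782
Total recovery: $5,940 + $1,782 = $7,722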